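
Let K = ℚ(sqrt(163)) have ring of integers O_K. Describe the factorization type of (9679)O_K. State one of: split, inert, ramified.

9679 remains inert

163 mod 4 = 3, hence disc K = 4·163 = 652 and O_K = ℤ[√163].
Since gcd(9679, 652) = 1 the prime 9679 does not ramify.
Compute (163/9679) via Euler: 163^((9679-1)/2) mod 9679 = 9678, so (163/9679) = -1.
Legendre symbol -1 ⇒ 9679 is inert.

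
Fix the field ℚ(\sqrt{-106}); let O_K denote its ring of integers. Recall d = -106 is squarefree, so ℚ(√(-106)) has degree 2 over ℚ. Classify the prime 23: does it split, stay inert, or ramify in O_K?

-106 mod 4 = 2, hence disc K = 4·(-106) = -424 and O_K = ℤ[√-106].
Since gcd(23, -424) = 1 the prime 23 does not ramify.
Euler's criterion: (-106)^11 mod 23 = 1. Thus (-106|23) = 1.
d is a quadratic residue mod p, hence 23 splits in O_K.

p splits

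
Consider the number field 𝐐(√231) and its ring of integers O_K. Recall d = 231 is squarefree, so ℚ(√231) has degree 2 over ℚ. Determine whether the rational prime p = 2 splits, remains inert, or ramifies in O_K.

ramifies in O_K

Since 231 ≢ 1 mod 4, the ring of integers is ℤ[√231] with discriminant 4·231 = 924.
Ramification test: 2 | 924. The prime 2 ramifies in K.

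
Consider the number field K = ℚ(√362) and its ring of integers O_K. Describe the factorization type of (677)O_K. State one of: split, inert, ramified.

p splits

362 mod 4 = 2, hence disc K = 4·362 = 1448 and O_K = ℤ[√362].
Since gcd(677, 1448) = 1 the prime 677 does not ramify.
Legendre symbol by Euler's criterion: (362/677) ≡ 362^338 ≡ 1 (mod 677), i.e. (362/677) = 1.
d is a quadratic residue mod p, hence 677 splits in O_K.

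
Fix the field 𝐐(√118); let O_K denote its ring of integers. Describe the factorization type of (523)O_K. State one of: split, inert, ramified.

split — (523) = 𝔭₁𝔭₂ with 𝔭₁ ≠ 𝔭₂

118 mod 4 = 2, hence disc K = 4·118 = 472 and O_K = ℤ[√118].
disc(K) = 472 is not divisible by 523; 523 is unramified.
(118/523) = 118^261 mod 523 = 1, giving Legendre symbol 1.
d is a quadratic residue mod p, hence 523 splits in O_K.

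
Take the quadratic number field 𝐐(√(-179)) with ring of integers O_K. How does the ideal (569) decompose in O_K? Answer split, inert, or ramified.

d = -179 ≡ 1 (mod 4), so O_K = ℤ[(1+√-179)/2] and disc(K) = d = -179.
569 ∤ -179, so 569 is unramified.
Compute (-179/569) via Euler: 390^((569-1)/2) mod 569 = 568, so (-179/569) = -1.
Legendre symbol -1 ⇒ 569 is inert.

remains prime (inert)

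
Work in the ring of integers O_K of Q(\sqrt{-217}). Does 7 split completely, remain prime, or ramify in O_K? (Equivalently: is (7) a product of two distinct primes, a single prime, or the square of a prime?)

d = -217 ≡ 3 (mod 4), so O_K = ℤ[√-217] and disc(K) = 4d = -868.
disc(K) = -868 = 7·(-124), so p = 7 is ramified.

7 is ramified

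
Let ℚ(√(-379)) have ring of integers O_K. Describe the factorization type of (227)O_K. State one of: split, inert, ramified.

-379 mod 4 = 1, hence disc K = -379 and O_K = ℤ[(1+√-379)/2].
Since gcd(227, -379) = 1 the prime 227 does not ramify.
Euler's criterion: (-379)^113 mod 227 = 1. Thus (-379|227) = 1.
Legendre symbol 1 ⇒ 227 is split.

227 splits in O_K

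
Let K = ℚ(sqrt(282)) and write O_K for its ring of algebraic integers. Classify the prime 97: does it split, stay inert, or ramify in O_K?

split

Since 282 ≢ 1 mod 4, the ring of integers is ℤ[√282] with discriminant 4·282 = 1128.
97 ∤ 1128, so 97 is unramified.
Legendre symbol by Euler's criterion: (282/97) ≡ 282^48 ≡ 1 (mod 97), i.e. (282/97) = 1.
d is a quadratic residue mod p, hence 97 splits in O_K.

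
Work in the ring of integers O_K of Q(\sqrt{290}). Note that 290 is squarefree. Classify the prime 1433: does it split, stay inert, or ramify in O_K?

split — (1433) = 𝔭₁𝔭₂ with 𝔭₁ ≠ 𝔭₂

d = 290 ≡ 2 (mod 4), so O_K = ℤ[√290] and disc(K) = 4d = 1160.
Since gcd(1433, 1160) = 1 the prime 1433 does not ramify.
(290/1433) = 290^716 mod 1433 = 1, giving Legendre symbol 1.
Legendre symbol 1 ⇒ 1433 is split.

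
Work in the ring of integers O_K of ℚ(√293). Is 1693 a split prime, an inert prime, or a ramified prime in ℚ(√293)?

d = 293 ≡ 1 (mod 4), so O_K = ℤ[(1+√293)/2] and disc(K) = d = 293.
1693 ∤ 293, so 1693 is unramified.
Legendre symbol by Euler's criterion: (293/1693) ≡ 293^846 ≡ 1 (mod 1693), i.e. (293/1693) = 1.
Legendre symbol 1 ⇒ 1693 is split.

splits completely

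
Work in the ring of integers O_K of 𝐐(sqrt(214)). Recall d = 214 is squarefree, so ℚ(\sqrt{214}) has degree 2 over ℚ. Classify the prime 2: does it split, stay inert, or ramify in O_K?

ramified

d = 214 ≡ 2 (mod 4), so O_K = ℤ[√214] and disc(K) = 4d = 856.
disc(K) = 856 = 2·428, so p = 2 is ramified.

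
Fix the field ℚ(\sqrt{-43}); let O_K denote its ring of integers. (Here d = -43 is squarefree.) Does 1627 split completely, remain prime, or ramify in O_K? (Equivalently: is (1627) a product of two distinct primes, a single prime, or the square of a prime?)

p splits

-43 mod 4 = 1, hence disc K = -43 and O_K = ℤ[(1+√-43)/2].
disc(K) = -43 is not divisible by 1627; 1627 is unramified.
(-43/1627) = 1584^813 mod 1627 = 1, giving Legendre symbol 1.
Legendre symbol 1 ⇒ 1627 is split.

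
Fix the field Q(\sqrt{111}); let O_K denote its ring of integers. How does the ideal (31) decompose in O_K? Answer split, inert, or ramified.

111 mod 4 = 3, hence disc K = 4·111 = 444 and O_K = ℤ[√111].
31 ∤ 444, so 31 is unramified.
Legendre symbol by Euler's criterion: (111/31) ≡ 111^15 ≡ 1 (mod 31), i.e. (111/31) = 1.
Legendre symbol 1 ⇒ 31 is split.

p splits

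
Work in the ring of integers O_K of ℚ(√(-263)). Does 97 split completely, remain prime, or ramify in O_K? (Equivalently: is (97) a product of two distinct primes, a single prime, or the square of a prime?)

d = -263 ≡ 1 (mod 4), so O_K = ℤ[(1+√-263)/2] and disc(K) = d = -263.
97 ∤ -263, so 97 is unramified.
Compute (-263/97) via Euler: 28^((97-1)/2) mod 97 = 96, so (-263/97) = -1.
Legendre symbol -1 ⇒ 97 is inert.

inert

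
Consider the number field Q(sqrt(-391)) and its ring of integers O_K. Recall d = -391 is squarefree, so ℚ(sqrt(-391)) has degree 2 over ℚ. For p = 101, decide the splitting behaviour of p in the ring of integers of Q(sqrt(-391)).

splits completely

Since -391 ≡ 1 mod 4, the ring of integers is ℤ[(1+√-391)/2] with discriminant -391.
Since gcd(101, -391) = 1 the prime 101 does not ramify.
Euler's criterion: (-391)^50 mod 101 = 1. Thus (-391|101) = 1.
Legendre symbol 1 ⇒ 101 is split.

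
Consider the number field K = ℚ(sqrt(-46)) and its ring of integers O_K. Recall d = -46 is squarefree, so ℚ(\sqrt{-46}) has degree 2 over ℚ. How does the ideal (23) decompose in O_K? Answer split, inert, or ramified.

ramified — (23) = 𝔭²

-46 mod 4 = 2, hence disc K = 4·(-46) = -184 and O_K = ℤ[√-46].
Ramification test: 23 | -184. The prime 23 ramifies in K.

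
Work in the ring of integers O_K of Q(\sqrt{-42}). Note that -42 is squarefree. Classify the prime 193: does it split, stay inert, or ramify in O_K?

193 splits in O_K

-42 mod 4 = 2, hence disc K = 4·(-42) = -168 and O_K = ℤ[√-42].
disc(K) = -168 is not divisible by 193; 193 is unramified.
(-42/193) = 151^96 mod 193 = 1, giving Legendre symbol 1.
(-42/193) = 1, so 193 splits.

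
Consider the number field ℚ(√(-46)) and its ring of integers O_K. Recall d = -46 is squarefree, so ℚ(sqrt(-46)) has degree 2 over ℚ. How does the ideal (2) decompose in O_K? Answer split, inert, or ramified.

2 is ramified

-46 mod 4 = 2, hence disc K = 4·(-46) = -184 and O_K = ℤ[√-46].
disc(K) = -184 = 2·(-92), so p = 2 is ramified.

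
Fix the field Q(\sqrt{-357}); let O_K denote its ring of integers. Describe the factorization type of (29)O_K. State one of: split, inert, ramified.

split

-357 mod 4 = 3, hence disc K = 4·(-357) = -1428 and O_K = ℤ[√-357].
Since gcd(29, -1428) = 1 the prime 29 does not ramify.
Euler's criterion: (-357)^14 mod 29 = 1. Thus (-357|29) = 1.
d is a quadratic residue mod p, hence 29 splits in O_K.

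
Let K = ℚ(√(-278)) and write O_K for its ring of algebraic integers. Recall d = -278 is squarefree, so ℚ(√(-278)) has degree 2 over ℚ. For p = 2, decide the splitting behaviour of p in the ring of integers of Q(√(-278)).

2 is ramified

Since -278 ≢ 1 mod 4, the ring of integers is ℤ[√-278] with discriminant 4·(-278) = -1112.
disc(K) = -1112 = 2·(-556), so p = 2 is ramified.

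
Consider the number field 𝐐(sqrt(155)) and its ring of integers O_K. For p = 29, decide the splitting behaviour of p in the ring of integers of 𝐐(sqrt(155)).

p is inert

155 mod 4 = 3, hence disc K = 4·155 = 620 and O_K = ℤ[√155].
Since gcd(29, 620) = 1 the prime 29 does not ramify.
Euler's criterion: 155^14 mod 29 = 28. Thus (155|29) = -1.
(155/29) = -1, so 29 is inert.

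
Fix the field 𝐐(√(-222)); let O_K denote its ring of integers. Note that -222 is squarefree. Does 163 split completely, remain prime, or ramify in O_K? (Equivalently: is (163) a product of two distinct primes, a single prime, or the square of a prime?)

p splits

d = -222 ≡ 2 (mod 4), so O_K = ℤ[√-222] and disc(K) = 4d = -888.
163 ∤ -888, so 163 is unramified.
Compute (-222/163) via Euler: 104^((163-1)/2) mod 163 = 1, so (-222/163) = 1.
d is a quadratic residue mod p, hence 163 splits in O_K.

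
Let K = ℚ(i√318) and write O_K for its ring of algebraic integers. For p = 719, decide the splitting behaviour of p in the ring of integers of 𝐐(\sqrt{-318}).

split

d = -318 ≡ 2 (mod 4), so O_K = ℤ[√-318] and disc(K) = 4d = -1272.
719 ∤ -1272, so 719 is unramified.
Compute (-318/719) via Euler: 401^((719-1)/2) mod 719 = 1, so (-318/719) = 1.
(-318/719) = 1, so 719 splits.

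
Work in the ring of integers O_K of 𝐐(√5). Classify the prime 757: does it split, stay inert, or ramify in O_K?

p is inert

d = 5 ≡ 1 (mod 4), so O_K = ℤ[(1+√5)/2] and disc(K) = d = 5.
disc(K) = 5 is not divisible by 757; 757 is unramified.
(5/757) = 5^378 mod 757 = 756, giving Legendre symbol -1.
Legendre symbol -1 ⇒ 757 is inert.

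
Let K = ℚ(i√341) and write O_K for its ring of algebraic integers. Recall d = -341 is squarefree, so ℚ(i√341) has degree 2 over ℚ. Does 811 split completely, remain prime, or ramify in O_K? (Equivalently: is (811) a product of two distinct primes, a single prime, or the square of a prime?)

-341 mod 4 = 3, hence disc K = 4·(-341) = -1364 and O_K = ℤ[√-341].
Since gcd(811, -1364) = 1 the prime 811 does not ramify.
Legendre symbol by Euler's criterion: (-341/811) ≡ (-341)^405 ≡ 1 (mod 811), i.e. (-341/811) = 1.
d is a quadratic residue mod p, hence 811 splits in O_K.

splits completely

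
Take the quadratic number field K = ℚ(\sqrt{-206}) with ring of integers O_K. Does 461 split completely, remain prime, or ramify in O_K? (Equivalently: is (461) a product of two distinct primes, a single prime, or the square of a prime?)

d = -206 ≡ 2 (mod 4), so O_K = ℤ[√-206] and disc(K) = 4d = -824.
461 ∤ -824, so 461 is unramified.
(-206/461) = 255^230 mod 461 = 460, giving Legendre symbol -1.
(-206/461) = -1, so 461 is inert.

inert — (461) stays prime in O_K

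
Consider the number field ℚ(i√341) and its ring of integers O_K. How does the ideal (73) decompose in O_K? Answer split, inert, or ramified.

split

d = -341 ≡ 3 (mod 4), so O_K = ℤ[√-341] and disc(K) = 4d = -1364.
disc(K) = -1364 is not divisible by 73; 73 is unramified.
Legendre symbol by Euler's criterion: (-341/73) ≡ (-341)^36 ≡ 1 (mod 73), i.e. (-341/73) = 1.
d is a quadratic residue mod p, hence 73 splits in O_K.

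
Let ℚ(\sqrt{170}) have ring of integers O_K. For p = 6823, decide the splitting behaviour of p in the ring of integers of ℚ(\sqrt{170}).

170 mod 4 = 2, hence disc K = 4·170 = 680 and O_K = ℤ[√170].
Since gcd(6823, 680) = 1 the prime 6823 does not ramify.
(170/6823) = 170^3411 mod 6823 = 1, giving Legendre symbol 1.
Legendre symbol 1 ⇒ 6823 is split.

split — (6823) = 𝔭₁𝔭₂ with 𝔭₁ ≠ 𝔭₂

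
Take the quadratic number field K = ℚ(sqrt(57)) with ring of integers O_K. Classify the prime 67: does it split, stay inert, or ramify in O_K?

67 remains inert

d = 57 ≡ 1 (mod 4), so O_K = ℤ[(1+√57)/2] and disc(K) = d = 57.
disc(K) = 57 is not divisible by 67; 67 is unramified.
(57/67) = 57^33 mod 67 = 66, giving Legendre symbol -1.
(57/67) = -1, so 67 is inert.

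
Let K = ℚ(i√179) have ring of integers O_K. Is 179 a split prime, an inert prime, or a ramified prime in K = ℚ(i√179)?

ramified — (179) = 𝔭²

d = -179 ≡ 1 (mod 4), so O_K = ℤ[(1+√-179)/2] and disc(K) = d = -179.
Ramification test: 179 | -179. The prime 179 ramifies in K.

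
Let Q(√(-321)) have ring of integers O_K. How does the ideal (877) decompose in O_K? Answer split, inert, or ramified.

inert — (877) stays prime in O_K

-321 mod 4 = 3, hence disc K = 4·(-321) = -1284 and O_K = ℤ[√-321].
877 ∤ -1284, so 877 is unramified.
Legendre symbol by Euler's criterion: (-321/877) ≡ (-321)^438 ≡ 876 (mod 877), i.e. (-321/877) = -1.
Legendre symbol -1 ⇒ 877 is inert.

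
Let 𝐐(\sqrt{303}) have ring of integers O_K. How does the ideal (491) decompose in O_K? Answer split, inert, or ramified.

split

303 mod 4 = 3, hence disc K = 4·303 = 1212 and O_K = ℤ[√303].
Since gcd(491, 1212) = 1 the prime 491 does not ramify.
Compute (303/491) via Euler: 303^((491-1)/2) mod 491 = 1, so (303/491) = 1.
Legendre symbol 1 ⇒ 491 is split.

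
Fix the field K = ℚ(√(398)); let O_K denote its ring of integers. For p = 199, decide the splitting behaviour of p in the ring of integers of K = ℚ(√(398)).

ramified — (199) = 𝔭²

398 mod 4 = 2, hence disc K = 4·398 = 1592 and O_K = ℤ[√398].
199 divides disc(K) = 1592, so 199 ramifies.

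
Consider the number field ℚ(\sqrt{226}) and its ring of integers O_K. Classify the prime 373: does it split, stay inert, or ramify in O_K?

p splits

Since 226 ≢ 1 mod 4, the ring of integers is ℤ[√226] with discriminant 4·226 = 904.
disc(K) = 904 is not divisible by 373; 373 is unramified.
(226/373) = 226^186 mod 373 = 1, giving Legendre symbol 1.
Legendre symbol 1 ⇒ 373 is split.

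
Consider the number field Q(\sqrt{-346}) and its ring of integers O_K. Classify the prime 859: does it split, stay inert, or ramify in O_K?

Since -346 ≢ 1 mod 4, the ring of integers is ℤ[√-346] with discriminant 4·(-346) = -1384.
859 ∤ -1384, so 859 is unramified.
Compute (-346/859) via Euler: 513^((859-1)/2) mod 859 = 1, so (-346/859) = 1.
Legendre symbol 1 ⇒ 859 is split.

p splits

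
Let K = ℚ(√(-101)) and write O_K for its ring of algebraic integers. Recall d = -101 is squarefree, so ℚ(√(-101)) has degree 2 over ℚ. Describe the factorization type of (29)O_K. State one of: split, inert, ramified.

inert

d = -101 ≡ 3 (mod 4), so O_K = ℤ[√-101] and disc(K) = 4d = -404.
Since gcd(29, -404) = 1 the prime 29 does not ramify.
Legendre symbol by Euler's criterion: (-101/29) ≡ (-101)^14 ≡ 28 (mod 29), i.e. (-101/29) = -1.
d is a non-residue mod p, hence 29 remains inert in O_K.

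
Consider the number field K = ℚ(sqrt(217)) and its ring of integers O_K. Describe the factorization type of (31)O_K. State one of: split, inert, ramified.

31 is ramified

d = 217 ≡ 1 (mod 4), so O_K = ℤ[(1+√217)/2] and disc(K) = d = 217.
disc(K) = 217 = 31·7, so p = 31 is ramified.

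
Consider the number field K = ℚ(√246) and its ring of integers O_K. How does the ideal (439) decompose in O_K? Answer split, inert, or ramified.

splits completely

d = 246 ≡ 2 (mod 4), so O_K = ℤ[√246] and disc(K) = 4d = 984.
disc(K) = 984 is not divisible by 439; 439 is unramified.
Legendre symbol by Euler's criterion: (246/439) ≡ 246^219 ≡ 1 (mod 439), i.e. (246/439) = 1.
Legendre symbol 1 ⇒ 439 is split.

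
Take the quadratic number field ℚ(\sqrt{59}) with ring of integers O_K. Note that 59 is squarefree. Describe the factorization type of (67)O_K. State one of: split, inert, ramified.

p splits

59 mod 4 = 3, hence disc K = 4·59 = 236 and O_K = ℤ[√59].
67 ∤ 236, so 67 is unramified.
Legendre symbol by Euler's criterion: (59/67) ≡ 59^33 ≡ 1 (mod 67), i.e. (59/67) = 1.
(59/67) = 1, so 67 splits.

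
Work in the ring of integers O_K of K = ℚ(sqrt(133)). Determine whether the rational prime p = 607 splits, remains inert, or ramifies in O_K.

607 splits in O_K

Since 133 ≡ 1 mod 4, the ring of integers is ℤ[(1+√133)/2] with discriminant 133.
Since gcd(607, 133) = 1 the prime 607 does not ramify.
Euler's criterion: 133^303 mod 607 = 1. Thus (133|607) = 1.
(133/607) = 1, so 607 splits.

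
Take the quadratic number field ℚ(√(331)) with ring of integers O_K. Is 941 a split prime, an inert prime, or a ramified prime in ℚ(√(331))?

split — (941) = 𝔭₁𝔭₂ with 𝔭₁ ≠ 𝔭₂

d = 331 ≡ 3 (mod 4), so O_K = ℤ[√331] and disc(K) = 4d = 1324.
Since gcd(941, 1324) = 1 the prime 941 does not ramify.
(331/941) = 331^470 mod 941 = 1, giving Legendre symbol 1.
Legendre symbol 1 ⇒ 941 is split.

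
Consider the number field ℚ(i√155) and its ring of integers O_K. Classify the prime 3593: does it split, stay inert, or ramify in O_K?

-155 mod 4 = 1, hence disc K = -155 and O_K = ℤ[(1+√-155)/2].
Since gcd(3593, -155) = 1 the prime 3593 does not ramify.
Euler's criterion: (-155)^1796 mod 3593 = 3592. Thus (-155|3593) = -1.
Legendre symbol -1 ⇒ 3593 is inert.

p is inert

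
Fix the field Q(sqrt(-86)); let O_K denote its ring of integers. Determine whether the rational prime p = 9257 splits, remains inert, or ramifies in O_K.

remains prime (inert)

d = -86 ≡ 2 (mod 4), so O_K = ℤ[√-86] and disc(K) = 4d = -344.
Since gcd(9257, -344) = 1 the prime 9257 does not ramify.
(-86/9257) = 9171^4628 mod 9257 = 9256, giving Legendre symbol -1.
Legendre symbol -1 ⇒ 9257 is inert.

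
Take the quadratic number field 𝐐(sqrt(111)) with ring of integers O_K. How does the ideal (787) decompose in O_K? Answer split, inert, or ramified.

inert

d = 111 ≡ 3 (mod 4), so O_K = ℤ[√111] and disc(K) = 4d = 444.
787 ∤ 444, so 787 is unramified.
Compute (111/787) via Euler: 111^((787-1)/2) mod 787 = 786, so (111/787) = -1.
(111/787) = -1, so 787 is inert.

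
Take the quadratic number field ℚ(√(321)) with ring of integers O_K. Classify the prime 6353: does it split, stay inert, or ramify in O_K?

6353 remains inert

Since 321 ≡ 1 mod 4, the ring of integers is ℤ[(1+√321)/2] with discriminant 321.
6353 ∤ 321, so 6353 is unramified.
Euler's criterion: 321^3176 mod 6353 = 6352. Thus (321|6353) = -1.
(321/6353) = -1, so 6353 is inert.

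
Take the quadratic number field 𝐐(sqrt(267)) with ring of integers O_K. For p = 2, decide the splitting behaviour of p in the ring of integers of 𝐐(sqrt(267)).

p ramifies

267 mod 4 = 3, hence disc K = 4·267 = 1068 and O_K = ℤ[√267].
2 divides disc(K) = 1068, so 2 ramifies.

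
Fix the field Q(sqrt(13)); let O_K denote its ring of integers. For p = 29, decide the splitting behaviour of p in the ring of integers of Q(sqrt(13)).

splits completely

Since 13 ≡ 1 mod 4, the ring of integers is ℤ[(1+√13)/2] with discriminant 13.
Since gcd(29, 13) = 1 the prime 29 does not ramify.
Euler's criterion: 13^14 mod 29 = 1. Thus (13|29) = 1.
(13/29) = 1, so 29 splits.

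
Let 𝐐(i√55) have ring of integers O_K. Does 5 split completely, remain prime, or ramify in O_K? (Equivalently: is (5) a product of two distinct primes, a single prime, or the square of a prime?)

ramified — (5) = 𝔭²

-55 mod 4 = 1, hence disc K = -55 and O_K = ℤ[(1+√-55)/2].
5 divides disc(K) = -55, so 5 ramifies.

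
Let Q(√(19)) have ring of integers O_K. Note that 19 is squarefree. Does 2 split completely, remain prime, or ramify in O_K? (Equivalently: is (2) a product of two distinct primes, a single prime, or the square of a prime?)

ramifies in O_K

19 mod 4 = 3, hence disc K = 4·19 = 76 and O_K = ℤ[√19].
2 divides disc(K) = 76, so 2 ramifies.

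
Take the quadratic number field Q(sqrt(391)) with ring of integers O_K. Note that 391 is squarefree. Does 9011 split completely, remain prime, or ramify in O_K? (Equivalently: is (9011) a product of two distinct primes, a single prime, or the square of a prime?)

p is inert

391 mod 4 = 3, hence disc K = 4·391 = 1564 and O_K = ℤ[√391].
9011 ∤ 1564, so 9011 is unramified.
Compute (391/9011) via Euler: 391^((9011-1)/2) mod 9011 = 9010, so (391/9011) = -1.
d is a non-residue mod p, hence 9011 remains inert in O_K.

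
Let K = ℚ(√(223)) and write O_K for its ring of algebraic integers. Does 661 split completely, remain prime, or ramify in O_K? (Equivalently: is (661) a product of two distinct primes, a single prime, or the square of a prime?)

d = 223 ≡ 3 (mod 4), so O_K = ℤ[√223] and disc(K) = 4d = 892.
disc(K) = 892 is not divisible by 661; 661 is unramified.
Euler's criterion: 223^330 mod 661 = 660. Thus (223|661) = -1.
Legendre symbol -1 ⇒ 661 is inert.

inert — (661) stays prime in O_K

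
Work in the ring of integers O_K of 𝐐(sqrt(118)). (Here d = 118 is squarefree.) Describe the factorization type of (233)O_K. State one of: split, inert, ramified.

remains prime (inert)

Since 118 ≢ 1 mod 4, the ring of integers is ℤ[√118] with discriminant 4·118 = 472.
233 ∤ 472, so 233 is unramified.
(118/233) = 118^116 mod 233 = 232, giving Legendre symbol -1.
Legendre symbol -1 ⇒ 233 is inert.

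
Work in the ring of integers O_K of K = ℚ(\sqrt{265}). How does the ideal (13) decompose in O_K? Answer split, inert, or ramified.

remains prime (inert)

Since 265 ≡ 1 mod 4, the ring of integers is ℤ[(1+√265)/2] with discriminant 265.
disc(K) = 265 is not divisible by 13; 13 is unramified.
Legendre symbol by Euler's criterion: (265/13) ≡ 265^6 ≡ 12 (mod 13), i.e. (265/13) = -1.
(265/13) = -1, so 13 is inert.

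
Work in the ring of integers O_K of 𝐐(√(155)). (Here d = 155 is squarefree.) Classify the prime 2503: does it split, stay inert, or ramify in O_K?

remains prime (inert)

Since 155 ≢ 1 mod 4, the ring of integers is ℤ[√155] with discriminant 4·155 = 620.
2503 ∤ 620, so 2503 is unramified.
Compute (155/2503) via Euler: 155^((2503-1)/2) mod 2503 = 2502, so (155/2503) = -1.
(155/2503) = -1, so 2503 is inert.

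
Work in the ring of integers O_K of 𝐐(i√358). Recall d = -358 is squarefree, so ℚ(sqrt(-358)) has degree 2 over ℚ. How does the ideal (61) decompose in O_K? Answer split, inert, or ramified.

d = -358 ≡ 2 (mod 4), so O_K = ℤ[√-358] and disc(K) = 4d = -1432.
61 ∤ -1432, so 61 is unramified.
Legendre symbol by Euler's criterion: (-358/61) ≡ (-358)^30 ≡ 60 (mod 61), i.e. (-358/61) = -1.
(-358/61) = -1, so 61 is inert.

inert — (61) stays prime in O_K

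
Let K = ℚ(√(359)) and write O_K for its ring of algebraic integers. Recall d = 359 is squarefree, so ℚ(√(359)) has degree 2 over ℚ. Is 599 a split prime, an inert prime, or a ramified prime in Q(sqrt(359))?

remains prime (inert)

Since 359 ≢ 1 mod 4, the ring of integers is ℤ[√359] with discriminant 4·359 = 1436.
599 ∤ 1436, so 599 is unramified.
Legendre symbol by Euler's criterion: (359/599) ≡ 359^299 ≡ 598 (mod 599), i.e. (359/599) = -1.
Legendre symbol -1 ⇒ 599 is inert.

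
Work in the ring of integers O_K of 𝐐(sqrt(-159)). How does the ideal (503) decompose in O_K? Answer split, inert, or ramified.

p splits

d = -159 ≡ 1 (mod 4), so O_K = ℤ[(1+√-159)/2] and disc(K) = d = -159.
disc(K) = -159 is not divisible by 503; 503 is unramified.
(-159/503) = 344^251 mod 503 = 1, giving Legendre symbol 1.
Legendre symbol 1 ⇒ 503 is split.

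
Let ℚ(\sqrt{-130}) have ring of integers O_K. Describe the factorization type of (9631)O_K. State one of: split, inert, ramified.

splits completely

-130 mod 4 = 2, hence disc K = 4·(-130) = -520 and O_K = ℤ[√-130].
disc(K) = -520 is not divisible by 9631; 9631 is unramified.
Euler's criterion: (-130)^4815 mod 9631 = 1. Thus (-130|9631) = 1.
Legendre symbol 1 ⇒ 9631 is split.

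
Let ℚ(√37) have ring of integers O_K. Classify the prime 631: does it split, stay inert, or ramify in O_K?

Since 37 ≡ 1 mod 4, the ring of integers is ℤ[(1+√37)/2] with discriminant 37.
disc(K) = 37 is not divisible by 631; 631 is unramified.
(37/631) = 37^315 mod 631 = 630, giving Legendre symbol -1.
d is a non-residue mod p, hence 631 remains inert in O_K.

p is inert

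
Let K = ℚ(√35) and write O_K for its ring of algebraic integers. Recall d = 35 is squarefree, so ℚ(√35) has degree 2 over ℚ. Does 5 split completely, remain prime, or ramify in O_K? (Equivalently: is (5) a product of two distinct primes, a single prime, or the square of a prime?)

d = 35 ≡ 3 (mod 4), so O_K = ℤ[√35] and disc(K) = 4d = 140.
5 divides disc(K) = 140, so 5 ramifies.

ramifies in O_K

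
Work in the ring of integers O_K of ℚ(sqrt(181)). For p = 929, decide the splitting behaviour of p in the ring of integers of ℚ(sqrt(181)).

remains prime (inert)

d = 181 ≡ 1 (mod 4), so O_K = ℤ[(1+√181)/2] and disc(K) = d = 181.
disc(K) = 181 is not divisible by 929; 929 is unramified.
Legendre symbol by Euler's criterion: (181/929) ≡ 181^464 ≡ 928 (mod 929), i.e. (181/929) = -1.
Legendre symbol -1 ⇒ 929 is inert.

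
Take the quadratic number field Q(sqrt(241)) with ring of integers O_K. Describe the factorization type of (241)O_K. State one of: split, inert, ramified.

d = 241 ≡ 1 (mod 4), so O_K = ℤ[(1+√241)/2] and disc(K) = d = 241.
Ramification test: 241 | 241. The prime 241 ramifies in K.

ramified — (241) = 𝔭²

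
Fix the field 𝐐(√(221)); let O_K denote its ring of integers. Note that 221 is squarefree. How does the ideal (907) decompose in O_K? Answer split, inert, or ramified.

221 mod 4 = 1, hence disc K = 221 and O_K = ℤ[(1+√221)/2].
Since gcd(907, 221) = 1 the prime 907 does not ramify.
(221/907) = 221^453 mod 907 = 906, giving Legendre symbol -1.
Legendre symbol -1 ⇒ 907 is inert.

remains prime (inert)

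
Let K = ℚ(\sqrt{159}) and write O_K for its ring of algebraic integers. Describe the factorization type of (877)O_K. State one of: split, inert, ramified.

159 mod 4 = 3, hence disc K = 4·159 = 636 and O_K = ℤ[√159].
disc(K) = 636 is not divisible by 877; 877 is unramified.
(159/877) = 159^438 mod 877 = 1, giving Legendre symbol 1.
d is a quadratic residue mod p, hence 877 splits in O_K.

split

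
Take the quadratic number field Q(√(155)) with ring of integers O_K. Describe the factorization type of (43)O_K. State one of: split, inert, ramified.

Since 155 ≢ 1 mod 4, the ring of integers is ℤ[√155] with discriminant 4·155 = 620.
Since gcd(43, 620) = 1 the prime 43 does not ramify.
Compute (155/43) via Euler: 26^((43-1)/2) mod 43 = 42, so (155/43) = -1.
Legendre symbol -1 ⇒ 43 is inert.

43 remains inert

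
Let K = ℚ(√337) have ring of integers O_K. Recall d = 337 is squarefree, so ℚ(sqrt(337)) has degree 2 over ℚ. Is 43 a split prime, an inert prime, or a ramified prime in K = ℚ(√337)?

split

Since 337 ≡ 1 mod 4, the ring of integers is ℤ[(1+√337)/2] with discriminant 337.
Since gcd(43, 337) = 1 the prime 43 does not ramify.
(337/43) = 36^21 mod 43 = 1, giving Legendre symbol 1.
(337/43) = 1, so 43 splits.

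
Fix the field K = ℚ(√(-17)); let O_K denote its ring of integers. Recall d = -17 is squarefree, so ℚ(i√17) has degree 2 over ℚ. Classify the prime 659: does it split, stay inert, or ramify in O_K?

659 remains inert

Since -17 ≢ 1 mod 4, the ring of integers is ℤ[√-17] with discriminant 4·(-17) = -68.
659 ∤ -68, so 659 is unramified.
Euler's criterion: (-17)^329 mod 659 = 658. Thus (-17|659) = -1.
Legendre symbol -1 ⇒ 659 is inert.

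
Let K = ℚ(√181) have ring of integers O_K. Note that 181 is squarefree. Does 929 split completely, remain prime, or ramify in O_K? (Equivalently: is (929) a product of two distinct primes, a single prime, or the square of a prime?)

d = 181 ≡ 1 (mod 4), so O_K = ℤ[(1+√181)/2] and disc(K) = d = 181.
Since gcd(929, 181) = 1 the prime 929 does not ramify.
Euler's criterion: 181^464 mod 929 = 928. Thus (181|929) = -1.
Legendre symbol -1 ⇒ 929 is inert.

remains prime (inert)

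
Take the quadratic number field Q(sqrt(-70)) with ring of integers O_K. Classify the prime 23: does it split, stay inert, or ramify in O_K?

remains prime (inert)

-70 mod 4 = 2, hence disc K = 4·(-70) = -280 and O_K = ℤ[√-70].
disc(K) = -280 is not divisible by 23; 23 is unramified.
Legendre symbol by Euler's criterion: (-70/23) ≡ (-70)^11 ≡ 22 (mod 23), i.e. (-70/23) = -1.
d is a non-residue mod p, hence 23 remains inert in O_K.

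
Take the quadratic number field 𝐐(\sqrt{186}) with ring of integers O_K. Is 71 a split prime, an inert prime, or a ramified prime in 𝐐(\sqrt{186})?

Since 186 ≢ 1 mod 4, the ring of integers is ℤ[√186] with discriminant 4·186 = 744.
disc(K) = 744 is not divisible by 71; 71 is unramified.
(186/71) = 44^35 mod 71 = 70, giving Legendre symbol -1.
d is a non-residue mod p, hence 71 remains inert in O_K.

inert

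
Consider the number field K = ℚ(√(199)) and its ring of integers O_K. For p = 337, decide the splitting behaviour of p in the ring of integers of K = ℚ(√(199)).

199 mod 4 = 3, hence disc K = 4·199 = 796 and O_K = ℤ[√199].
Since gcd(337, 796) = 1 the prime 337 does not ramify.
Euler's criterion: 199^168 mod 337 = 336. Thus (199|337) = -1.
(199/337) = -1, so 337 is inert.

p is inert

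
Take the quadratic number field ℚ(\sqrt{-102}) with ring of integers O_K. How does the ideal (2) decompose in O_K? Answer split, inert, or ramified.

p ramifies

Since -102 ≢ 1 mod 4, the ring of integers is ℤ[√-102] with discriminant 4·(-102) = -408.
2 divides disc(K) = -408, so 2 ramifies.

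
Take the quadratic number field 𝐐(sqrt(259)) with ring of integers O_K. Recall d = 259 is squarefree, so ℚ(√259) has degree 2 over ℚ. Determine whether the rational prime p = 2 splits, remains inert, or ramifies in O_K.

ramified

259 mod 4 = 3, hence disc K = 4·259 = 1036 and O_K = ℤ[√259].
2 divides disc(K) = 1036, so 2 ramifies.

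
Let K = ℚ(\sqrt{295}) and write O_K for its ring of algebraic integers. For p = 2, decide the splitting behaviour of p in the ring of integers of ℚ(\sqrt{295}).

295 mod 4 = 3, hence disc K = 4·295 = 1180 and O_K = ℤ[√295].
Ramification test: 2 | 1180. The prime 2 ramifies in K.

ramifies in O_K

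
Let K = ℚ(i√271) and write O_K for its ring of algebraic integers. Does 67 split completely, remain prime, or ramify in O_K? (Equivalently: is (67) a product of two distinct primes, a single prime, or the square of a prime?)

-271 mod 4 = 1, hence disc K = -271 and O_K = ℤ[(1+√-271)/2].
Since gcd(67, -271) = 1 the prime 67 does not ramify.
Euler's criterion: (-271)^33 mod 67 = 1. Thus (-271|67) = 1.
(-271/67) = 1, so 67 splits.

split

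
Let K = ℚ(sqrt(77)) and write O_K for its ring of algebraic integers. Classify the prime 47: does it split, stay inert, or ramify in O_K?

77 mod 4 = 1, hence disc K = 77 and O_K = ℤ[(1+√77)/2].
disc(K) = 77 is not divisible by 47; 47 is unramified.
Legendre symbol by Euler's criterion: (77/47) ≡ 77^23 ≡ 46 (mod 47), i.e. (77/47) = -1.
d is a non-residue mod p, hence 47 remains inert in O_K.

inert — (47) stays prime in O_K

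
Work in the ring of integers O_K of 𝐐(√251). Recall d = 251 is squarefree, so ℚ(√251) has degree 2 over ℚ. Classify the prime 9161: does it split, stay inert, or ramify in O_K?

Since 251 ≢ 1 mod 4, the ring of integers is ℤ[√251] with discriminant 4·251 = 1004.
Since gcd(9161, 1004) = 1 the prime 9161 does not ramify.
(251/9161) = 251^4580 mod 9161 = 1, giving Legendre symbol 1.
d is a quadratic residue mod p, hence 9161 splits in O_K.

split — (9161) = 𝔭₁𝔭₂ with 𝔭₁ ≠ 𝔭₂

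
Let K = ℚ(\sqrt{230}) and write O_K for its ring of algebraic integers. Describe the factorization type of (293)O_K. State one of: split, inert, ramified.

p is inert

230 mod 4 = 2, hence disc K = 4·230 = 920 and O_K = ℤ[√230].
293 ∤ 920, so 293 is unramified.
(230/293) = 230^146 mod 293 = 292, giving Legendre symbol -1.
(230/293) = -1, so 293 is inert.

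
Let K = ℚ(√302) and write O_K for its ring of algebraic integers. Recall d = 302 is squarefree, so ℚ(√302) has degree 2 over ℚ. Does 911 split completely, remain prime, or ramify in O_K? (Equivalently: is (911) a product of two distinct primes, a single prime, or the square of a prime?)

302 mod 4 = 2, hence disc K = 4·302 = 1208 and O_K = ℤ[√302].
disc(K) = 1208 is not divisible by 911; 911 is unramified.
Legendre symbol by Euler's criterion: (302/911) ≡ 302^455 ≡ 910 (mod 911), i.e. (302/911) = -1.
d is a non-residue mod p, hence 911 remains inert in O_K.

remains prime (inert)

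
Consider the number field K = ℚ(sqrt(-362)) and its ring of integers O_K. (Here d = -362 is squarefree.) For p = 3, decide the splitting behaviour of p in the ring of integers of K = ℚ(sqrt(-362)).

splits completely

-362 mod 4 = 2, hence disc K = 4·(-362) = -1448 and O_K = ℤ[√-362].
3 ∤ -1448, so 3 is unramified.
Compute (-362/3) via Euler: 1^((3-1)/2) mod 3 = 1, so (-362/3) = 1.
Legendre symbol 1 ⇒ 3 is split.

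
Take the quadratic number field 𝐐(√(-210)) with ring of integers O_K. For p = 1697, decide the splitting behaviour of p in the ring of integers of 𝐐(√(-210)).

1697 remains inert

d = -210 ≡ 2 (mod 4), so O_K = ℤ[√-210] and disc(K) = 4d = -840.
disc(K) = -840 is not divisible by 1697; 1697 is unramified.
Euler's criterion: (-210)^848 mod 1697 = 1696. Thus (-210|1697) = -1.
d is a non-residue mod p, hence 1697 remains inert in O_K.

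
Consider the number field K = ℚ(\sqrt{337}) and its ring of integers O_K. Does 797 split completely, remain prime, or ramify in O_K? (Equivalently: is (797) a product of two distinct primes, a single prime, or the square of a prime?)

d = 337 ≡ 1 (mod 4), so O_K = ℤ[(1+√337)/2] and disc(K) = d = 337.
797 ∤ 337, so 797 is unramified.
(337/797) = 337^398 mod 797 = 1, giving Legendre symbol 1.
Legendre symbol 1 ⇒ 797 is split.

split — (797) = 𝔭₁𝔭₂ with 𝔭₁ ≠ 𝔭₂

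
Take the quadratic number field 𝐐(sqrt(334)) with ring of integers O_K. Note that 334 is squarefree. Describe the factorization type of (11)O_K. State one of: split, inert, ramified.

split

Since 334 ≢ 1 mod 4, the ring of integers is ℤ[√334] with discriminant 4·334 = 1336.
11 ∤ 1336, so 11 is unramified.
(334/11) = 4^5 mod 11 = 1, giving Legendre symbol 1.
Legendre symbol 1 ⇒ 11 is split.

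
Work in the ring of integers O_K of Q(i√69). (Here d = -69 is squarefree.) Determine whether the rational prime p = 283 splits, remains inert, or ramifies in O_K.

-69 mod 4 = 3, hence disc K = 4·(-69) = -276 and O_K = ℤ[√-69].
Since gcd(283, -276) = 1 the prime 283 does not ramify.
(-69/283) = 214^141 mod 283 = 1, giving Legendre symbol 1.
Legendre symbol 1 ⇒ 283 is split.

splits completely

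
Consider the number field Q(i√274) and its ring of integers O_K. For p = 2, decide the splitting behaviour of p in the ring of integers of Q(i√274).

p ramifies

-274 mod 4 = 2, hence disc K = 4·(-274) = -1096 and O_K = ℤ[√-274].
Ramification test: 2 | -1096. The prime 2 ramifies in K.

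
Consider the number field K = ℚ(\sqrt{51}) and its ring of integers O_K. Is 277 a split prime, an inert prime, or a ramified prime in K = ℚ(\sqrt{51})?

277 remains inert

d = 51 ≡ 3 (mod 4), so O_K = ℤ[√51] and disc(K) = 4d = 204.
Since gcd(277, 204) = 1 the prime 277 does not ramify.
Euler's criterion: 51^138 mod 277 = 276. Thus (51|277) = -1.
Legendre symbol -1 ⇒ 277 is inert.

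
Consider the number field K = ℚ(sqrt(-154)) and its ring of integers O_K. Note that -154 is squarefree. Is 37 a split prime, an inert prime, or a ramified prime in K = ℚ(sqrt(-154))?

37 remains inert

Since -154 ≢ 1 mod 4, the ring of integers is ℤ[√-154] with discriminant 4·(-154) = -616.
37 ∤ -616, so 37 is unramified.
(-154/37) = 31^18 mod 37 = 36, giving Legendre symbol -1.
d is a non-residue mod p, hence 37 remains inert in O_K.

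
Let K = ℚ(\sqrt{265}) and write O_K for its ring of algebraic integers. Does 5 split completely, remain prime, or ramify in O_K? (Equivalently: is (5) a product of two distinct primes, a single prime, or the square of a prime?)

d = 265 ≡ 1 (mod 4), so O_K = ℤ[(1+√265)/2] and disc(K) = d = 265.
disc(K) = 265 = 5·53, so p = 5 is ramified.

ramified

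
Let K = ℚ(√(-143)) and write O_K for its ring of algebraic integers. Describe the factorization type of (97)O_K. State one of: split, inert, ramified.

Since -143 ≡ 1 mod 4, the ring of integers is ℤ[(1+√-143)/2] with discriminant -143.
97 ∤ -143, so 97 is unramified.
Legendre symbol by Euler's criterion: (-143/97) ≡ (-143)^48 ≡ 96 (mod 97), i.e. (-143/97) = -1.
Legendre symbol -1 ⇒ 97 is inert.

inert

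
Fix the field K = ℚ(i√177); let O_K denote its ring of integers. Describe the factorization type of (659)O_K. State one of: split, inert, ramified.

inert — (659) stays prime in O_K

d = -177 ≡ 3 (mod 4), so O_K = ℤ[√-177] and disc(K) = 4d = -708.
Since gcd(659, -708) = 1 the prime 659 does not ramify.
Legendre symbol by Euler's criterion: (-177/659) ≡ (-177)^329 ≡ 658 (mod 659), i.e. (-177/659) = -1.
Legendre symbol -1 ⇒ 659 is inert.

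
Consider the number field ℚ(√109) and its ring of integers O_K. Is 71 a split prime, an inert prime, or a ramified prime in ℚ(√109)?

71 splits in O_K

109 mod 4 = 1, hence disc K = 109 and O_K = ℤ[(1+√109)/2].
71 ∤ 109, so 71 is unramified.
(109/71) = 38^35 mod 71 = 1, giving Legendre symbol 1.
Legendre symbol 1 ⇒ 71 is split.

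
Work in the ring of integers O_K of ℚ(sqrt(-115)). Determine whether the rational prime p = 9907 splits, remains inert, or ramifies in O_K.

p splits

-115 mod 4 = 1, hence disc K = -115 and O_K = ℤ[(1+√-115)/2].
Since gcd(9907, -115) = 1 the prime 9907 does not ramify.
(-115/9907) = 9792^4953 mod 9907 = 1, giving Legendre symbol 1.
Legendre symbol 1 ⇒ 9907 is split.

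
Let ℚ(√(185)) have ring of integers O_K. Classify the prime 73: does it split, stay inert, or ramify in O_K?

inert

Since 185 ≡ 1 mod 4, the ring of integers is ℤ[(1+√185)/2] with discriminant 185.
73 ∤ 185, so 73 is unramified.
(185/73) = 39^36 mod 73 = 72, giving Legendre symbol -1.
Legendre symbol -1 ⇒ 73 is inert.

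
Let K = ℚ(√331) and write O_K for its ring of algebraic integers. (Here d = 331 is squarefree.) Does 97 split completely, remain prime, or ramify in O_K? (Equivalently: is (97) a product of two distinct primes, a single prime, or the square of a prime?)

d = 331 ≡ 3 (mod 4), so O_K = ℤ[√331] and disc(K) = 4d = 1324.
disc(K) = 1324 is not divisible by 97; 97 is unramified.
Compute (331/97) via Euler: 40^((97-1)/2) mod 97 = 96, so (331/97) = -1.
Legendre symbol -1 ⇒ 97 is inert.

inert — (97) stays prime in O_K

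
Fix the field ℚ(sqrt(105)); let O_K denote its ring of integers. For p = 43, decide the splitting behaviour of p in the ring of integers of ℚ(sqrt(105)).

105 mod 4 = 1, hence disc K = 105 and O_K = ℤ[(1+√105)/2].
disc(K) = 105 is not divisible by 43; 43 is unramified.
Euler's criterion: 105^21 mod 43 = 42. Thus (105|43) = -1.
(105/43) = -1, so 43 is inert.

remains prime (inert)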